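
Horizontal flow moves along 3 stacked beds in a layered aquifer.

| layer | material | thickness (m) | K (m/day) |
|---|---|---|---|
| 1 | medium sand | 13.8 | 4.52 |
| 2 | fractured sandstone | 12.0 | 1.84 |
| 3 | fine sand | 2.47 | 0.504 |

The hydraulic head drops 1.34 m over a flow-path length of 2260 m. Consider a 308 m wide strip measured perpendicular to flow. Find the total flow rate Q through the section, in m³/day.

15.7

Flow is parallel to layering, so each bed carries its own Darcy discharge and the transmissivities add.
Σ(K_i·b_i) = 4.52×13.8 + 1.84×12.0 + 0.504×2.47 = 85.70 m²/day.
Hydraulic gradient i = Δh / L = 1.34 / 2260 = 0.0005929.
Q = Σ(K_i·b_i) · W · i = 85.70 × 308 × 0.0005929 = 15.65 m³/day.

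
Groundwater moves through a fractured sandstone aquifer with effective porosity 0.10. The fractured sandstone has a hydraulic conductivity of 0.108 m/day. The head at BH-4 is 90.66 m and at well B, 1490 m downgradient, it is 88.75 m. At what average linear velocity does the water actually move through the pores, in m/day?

0.00138

Hydraulic gradient i = (90.66 − 88.75) / 1490 = 1.91 / 1490 = 0.001282.
Darcy flux q = K · i = 0.1080 × 0.001282 = 0.0001384 m/day.
Seepage velocity v = q / n_e = 0.0001384 / 0.10 = 0.001384 m/day.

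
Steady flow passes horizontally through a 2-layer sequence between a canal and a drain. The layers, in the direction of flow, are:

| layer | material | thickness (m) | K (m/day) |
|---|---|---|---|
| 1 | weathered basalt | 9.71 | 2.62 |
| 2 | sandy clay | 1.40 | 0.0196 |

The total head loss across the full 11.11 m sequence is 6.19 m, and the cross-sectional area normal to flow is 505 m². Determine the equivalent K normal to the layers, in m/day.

0.148

Flow is perpendicular to layering, so the layers act in series and the equivalent K is the thickness-weighted harmonic mean.
Total thickness L = 9.71 + 1.40 = 11.11 m.
Σ(b_i/K_i) = 9.71/2.62 + 1.40/0.0196 = 75.13 d.
K_eq = L / Σ(b_i/K_i) = 11.11 / 75.13 = 0.1479 m/day.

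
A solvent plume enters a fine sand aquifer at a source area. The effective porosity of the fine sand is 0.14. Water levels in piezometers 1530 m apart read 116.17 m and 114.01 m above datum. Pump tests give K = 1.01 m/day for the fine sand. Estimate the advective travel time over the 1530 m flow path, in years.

411

Hydraulic gradient i = (116.17 − 114.01) / 1530 = 2.16 / 1530 = 0.001412.
Darcy flux q = K · i = 1.010 × 0.001412 = 0.001426 m/day.
Seepage velocity v = q / n_e = 0.001426 / 0.14 = 0.01018 m/day.
Travel time t = L / v = 1530 / 0.01018 = 1.502e+05 days = 411.3 years.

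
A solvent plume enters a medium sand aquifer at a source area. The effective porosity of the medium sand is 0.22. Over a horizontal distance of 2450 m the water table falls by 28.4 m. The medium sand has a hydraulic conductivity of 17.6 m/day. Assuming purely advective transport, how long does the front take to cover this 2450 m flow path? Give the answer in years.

7.23

Hydraulic gradient i = Δh / L = 28.4 / 2450 = 0.01159.
Darcy flux q = K · i = 17.60 × 0.01159 = 0.2040 m/day.
Seepage velocity v = q / n_e = 0.2040 / 0.22 = 0.9273 m/day.
Travel time t = L / v = 2450 / 0.9273 = 2642 days = 7.233 years.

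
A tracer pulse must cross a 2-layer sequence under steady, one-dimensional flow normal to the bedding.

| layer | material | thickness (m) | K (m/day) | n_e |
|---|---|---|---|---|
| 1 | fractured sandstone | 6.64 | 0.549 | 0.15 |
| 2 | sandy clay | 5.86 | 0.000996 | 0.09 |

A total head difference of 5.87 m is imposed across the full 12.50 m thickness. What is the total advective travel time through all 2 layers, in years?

With flow normal to the layers, continuity requires the same specific discharge q through every layer.
Σ(b_i/K_i) = 6.64/0.549 + 5.86/0.000996 = 5896 d.
q = Δh / Σ(b_i/K_i) = 5.87 / 5896 = 0.0009957 m/day.
In each layer the seepage velocity is v_i = q/n_i, so the layer transit time is t_i = b_i·n_i / q:
  layer 1 (fractured sandstone): t_1 = 6.64 × 0.15 / 0.0009957 = 1000 d
  layer 2 (sandy clay): t_2 = 5.86 × 0.09 / 0.0009957 = 529.7 d
Total t = Σ t_i = 1530 days = 4.189 years.

4.19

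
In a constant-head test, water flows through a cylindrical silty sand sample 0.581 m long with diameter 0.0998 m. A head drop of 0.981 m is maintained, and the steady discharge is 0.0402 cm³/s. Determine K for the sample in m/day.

0.263

Cross-sectional area A = π·(d/2)² = π × (0.0998/2)² = 0.007823 m².
Convert discharge: 0.0402 cm³/s = 4.020e-08 m³/s.
Darcy's law rearranged: K = Q·L / (A·Δh) = 4.020e-08 × 0.581 / (0.007823 × 0.981) = 3.044e-06 m/s = 0.2630 m/day.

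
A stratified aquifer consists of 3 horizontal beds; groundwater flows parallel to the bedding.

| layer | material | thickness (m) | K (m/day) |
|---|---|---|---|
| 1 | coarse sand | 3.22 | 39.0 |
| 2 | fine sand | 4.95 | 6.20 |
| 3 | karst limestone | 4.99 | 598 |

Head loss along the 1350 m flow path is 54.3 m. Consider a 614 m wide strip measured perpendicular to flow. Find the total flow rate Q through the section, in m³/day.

77600

Flow is parallel to layering, so each bed carries its own Darcy discharge and the transmissivities add.
Σ(K_i·b_i) = 39.0×3.22 + 6.20×4.95 + 598×4.99 = 3140 m²/day.
Hydraulic gradient i = Δh / L = 54.3 / 1350 = 0.04022.
Q = Σ(K_i·b_i) · W · i = 3140 × 614 × 0.04022 = 77554 m³/day.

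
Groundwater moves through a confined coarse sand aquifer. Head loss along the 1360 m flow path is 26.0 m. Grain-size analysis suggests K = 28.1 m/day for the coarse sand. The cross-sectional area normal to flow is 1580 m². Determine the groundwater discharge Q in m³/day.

Hydraulic gradient i = Δh / L = 26.0 / 1360 = 0.01912.
Darcy's law: Q = K · A · i = 28.10 × 1580 × 0.01912 = 848.8 m³/day.

849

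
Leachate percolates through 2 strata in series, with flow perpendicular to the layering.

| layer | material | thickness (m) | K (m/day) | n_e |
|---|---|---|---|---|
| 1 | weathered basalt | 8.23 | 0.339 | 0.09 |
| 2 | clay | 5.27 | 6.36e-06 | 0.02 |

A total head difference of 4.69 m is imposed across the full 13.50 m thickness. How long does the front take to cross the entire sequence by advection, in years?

With flow normal to the layers, continuity requires the same specific discharge q through every layer.
Σ(b_i/K_i) = 8.23/0.339 + 5.27/6.36e-06 = 8.286e+05 d.
q = Δh / Σ(b_i/K_i) = 4.69 / 8.286e+05 = 5.660e-06 m/day.
In each layer the seepage velocity is v_i = q/n_i, so the layer transit time is t_i = b_i·n_i / q:
  layer 1 (weathered basalt): t_1 = 8.23 × 0.09 / 5.660e-06 = 1.309e+05 d
  layer 2 (clay): t_2 = 5.27 × 0.02 / 5.660e-06 = 18622 d
Total t = Σ t_i = 1.495e+05 days = 409.3 years.

409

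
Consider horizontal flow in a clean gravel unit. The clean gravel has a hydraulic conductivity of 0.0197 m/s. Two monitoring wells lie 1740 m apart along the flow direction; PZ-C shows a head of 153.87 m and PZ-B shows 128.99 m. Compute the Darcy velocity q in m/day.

24.3

Convert K: 0.0197 m/s × 86400 = 1702 m/day.
Hydraulic gradient i = (153.87 − 128.99) / 1740 = 24.88 / 1740 = 0.01430.
Specific discharge q = K · i = 1702 × 0.01430 = 24.34 m/day.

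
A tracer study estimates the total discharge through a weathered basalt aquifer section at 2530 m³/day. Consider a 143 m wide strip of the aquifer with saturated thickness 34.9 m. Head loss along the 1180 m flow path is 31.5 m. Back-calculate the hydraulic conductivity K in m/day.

19.0

Cross-sectional area A = 143 × 34.9 = 4991 m².
Hydraulic gradient i = Δh / L = 31.5 / 1180 = 0.02669.
From Q = K·A·i, K = Q / (A·i) = 2530 / (4991 × 0.02669) = 18.99 m/day.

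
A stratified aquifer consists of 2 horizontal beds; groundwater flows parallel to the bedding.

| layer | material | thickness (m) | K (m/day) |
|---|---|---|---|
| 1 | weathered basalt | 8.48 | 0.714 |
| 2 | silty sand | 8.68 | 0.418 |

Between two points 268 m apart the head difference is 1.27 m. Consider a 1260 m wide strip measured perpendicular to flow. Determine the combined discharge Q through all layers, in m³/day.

57.8

Flow is parallel to layering, so each bed carries its own Darcy discharge and the transmissivities add.
Σ(K_i·b_i) = 0.714×8.48 + 0.418×8.68 = 9.683 m²/day.
Hydraulic gradient i = Δh / L = 1.27 / 268 = 0.004739.
Q = Σ(K_i·b_i) · W · i = 9.683 × 1260 × 0.004739 = 57.82 m³/day.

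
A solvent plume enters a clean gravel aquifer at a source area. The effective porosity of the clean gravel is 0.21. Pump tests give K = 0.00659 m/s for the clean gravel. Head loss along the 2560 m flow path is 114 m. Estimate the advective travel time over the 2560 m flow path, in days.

Convert K: 0.00659 m/s × 86400 = 569.4 m/day.
Hydraulic gradient i = Δh / L = 114 / 2560 = 0.04453.
Darcy flux q = K · i = 569.4 × 0.04453 = 25.36 m/day.
Seepage velocity v = q / n_e = 25.36 / 0.21 = 120.7 m/day.
Travel time t = L / v = 2560 / 120.7 = 21.20 days.

21.2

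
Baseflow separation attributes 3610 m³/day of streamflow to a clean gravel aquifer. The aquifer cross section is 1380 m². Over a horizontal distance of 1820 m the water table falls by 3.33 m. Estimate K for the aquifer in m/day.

Hydraulic gradient i = Δh / L = 3.33 / 1820 = 0.001830.
From Q = K·A·i, K = Q / (A·i) = 3610 / (1380 × 0.001830) = 1430 m/day.

1430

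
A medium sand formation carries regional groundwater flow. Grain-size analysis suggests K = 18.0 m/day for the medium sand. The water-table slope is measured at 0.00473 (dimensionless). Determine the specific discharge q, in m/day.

Hydraulic gradient i = 0.00473.
Specific discharge q = K · i = 18.00 × 0.004730 = 0.08514 m/day.

0.0851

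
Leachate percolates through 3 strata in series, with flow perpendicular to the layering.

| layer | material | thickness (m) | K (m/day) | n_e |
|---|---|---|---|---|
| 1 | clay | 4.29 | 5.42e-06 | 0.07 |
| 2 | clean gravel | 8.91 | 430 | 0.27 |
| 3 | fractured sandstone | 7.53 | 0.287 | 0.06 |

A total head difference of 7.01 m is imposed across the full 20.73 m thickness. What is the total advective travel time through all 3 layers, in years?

976

With flow normal to the layers, continuity requires the same specific discharge q through every layer.
Σ(b_i/K_i) = 4.29/5.42e-06 + 8.91/430 + 7.53/0.287 = 7.915e+05 d.
q = Δh / Σ(b_i/K_i) = 7.01 / 7.915e+05 = 8.856e-06 m/day.
In each layer the seepage velocity is v_i = q/n_i, so the layer transit time is t_i = b_i·n_i / q:
  layer 1 (clay): t_1 = 4.29 × 0.07 / 8.856e-06 = 33909 d
  layer 2 (clean gravel): t_2 = 8.91 × 0.27 / 8.856e-06 = 2.716e+05 d
  layer 3 (fractured sandstone): t_3 = 7.53 × 0.06 / 8.856e-06 = 51015 d
Total t = Σ t_i = 3.566e+05 days = 976.2 years.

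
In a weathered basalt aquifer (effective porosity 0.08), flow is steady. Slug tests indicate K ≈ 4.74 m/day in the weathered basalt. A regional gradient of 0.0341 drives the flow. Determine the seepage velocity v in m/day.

2.02

Hydraulic gradient i = 0.0341.
Darcy flux q = K · i = 4.740 × 0.03410 = 0.1616 m/day.
Seepage velocity v = q / n_e = 0.1616 / 0.08 = 2.020 m/day.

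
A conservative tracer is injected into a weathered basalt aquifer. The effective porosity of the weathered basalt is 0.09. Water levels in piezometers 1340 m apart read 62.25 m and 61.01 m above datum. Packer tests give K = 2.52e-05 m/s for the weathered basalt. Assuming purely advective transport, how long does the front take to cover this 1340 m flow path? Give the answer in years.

164

Convert K: 2.52e-05 m/s × 86400 = 2.177 m/day.
Hydraulic gradient i = (62.25 − 61.01) / 1340 = 1.24 / 1340 = 0.0009254.
Darcy flux q = K · i = 2.177 × 0.0009254 = 0.002015 m/day.
Seepage velocity v = q / n_e = 0.002015 / 0.09 = 0.02239 m/day.
Travel time t = L / v = 1340 / 0.02239 = 59857 days = 163.9 years.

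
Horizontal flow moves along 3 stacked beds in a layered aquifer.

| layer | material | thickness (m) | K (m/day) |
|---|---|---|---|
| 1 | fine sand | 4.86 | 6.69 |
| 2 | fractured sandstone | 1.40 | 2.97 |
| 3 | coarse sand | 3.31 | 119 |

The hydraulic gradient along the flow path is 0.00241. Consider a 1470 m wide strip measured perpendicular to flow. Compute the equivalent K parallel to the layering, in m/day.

45.0

Flow is parallel to layering, so each bed carries its own Darcy discharge and the transmissivities add.
Σ(K_i·b_i) = 6.69×4.86 + 2.97×1.40 + 119×3.31 = 430.6 m²/day.
Total thickness b = 9.570 m, so K_eq = Σ(K_i·b_i)/b = 44.99 m/day.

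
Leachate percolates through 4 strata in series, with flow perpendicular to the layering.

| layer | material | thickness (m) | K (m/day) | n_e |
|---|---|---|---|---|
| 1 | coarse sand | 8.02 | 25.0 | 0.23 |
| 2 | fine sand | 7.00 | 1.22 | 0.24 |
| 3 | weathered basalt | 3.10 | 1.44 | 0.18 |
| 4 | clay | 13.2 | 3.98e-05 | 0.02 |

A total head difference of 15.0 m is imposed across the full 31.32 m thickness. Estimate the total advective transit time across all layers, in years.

With flow normal to the layers, continuity requires the same specific discharge q through every layer.
Σ(b_i/K_i) = 8.02/25.0 + 7.00/1.22 + 3.10/1.44 + 13.2/3.98e-05 = 3.317e+05 d.
q = Δh / Σ(b_i/K_i) = 15.0 / 3.317e+05 = 4.523e-05 m/day.
In each layer the seepage velocity is v_i = q/n_i, so the layer transit time is t_i = b_i·n_i / q:
  layer 1 (coarse sand): t_1 = 8.02 × 0.23 / 4.523e-05 = 40786 d
  layer 2 (fine sand): t_2 = 7.00 × 0.24 / 4.523e-05 = 37147 d
  layer 3 (weathered basalt): t_3 = 3.10 × 0.18 / 4.523e-05 = 12338 d
  layer 4 (clay): t_4 = 13.2 × 0.02 / 4.523e-05 = 5837 d
Total t = Σ t_i = 96108 days = 263.1 years.

263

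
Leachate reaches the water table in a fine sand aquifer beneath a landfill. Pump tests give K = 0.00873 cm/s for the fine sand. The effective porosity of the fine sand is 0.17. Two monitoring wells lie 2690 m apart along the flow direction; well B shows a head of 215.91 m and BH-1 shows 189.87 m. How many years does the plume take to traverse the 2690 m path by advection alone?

17.1

Convert K: 0.00873 cm/s × 864 = 7.543 m/day.
Hydraulic gradient i = (215.91 − 189.87) / 2690 = 26.04 / 2690 = 0.009680.
Darcy flux q = K · i = 7.543 × 0.009680 = 0.07302 m/day.
Seepage velocity v = q / n_e = 0.07302 / 0.17 = 0.4295 m/day.
Travel time t = L / v = 2690 / 0.4295 = 6263 days = 17.15 years.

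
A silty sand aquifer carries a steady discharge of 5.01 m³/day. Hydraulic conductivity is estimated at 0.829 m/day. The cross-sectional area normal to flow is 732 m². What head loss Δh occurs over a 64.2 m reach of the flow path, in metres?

From Q = K·A·i, i = Q / (K·A) = 5.01 / (0.8290 × 732.0) = 0.008256.
Head loss Δh = i · L = 0.008256 × 64.2 = 0.5300 m.

0.530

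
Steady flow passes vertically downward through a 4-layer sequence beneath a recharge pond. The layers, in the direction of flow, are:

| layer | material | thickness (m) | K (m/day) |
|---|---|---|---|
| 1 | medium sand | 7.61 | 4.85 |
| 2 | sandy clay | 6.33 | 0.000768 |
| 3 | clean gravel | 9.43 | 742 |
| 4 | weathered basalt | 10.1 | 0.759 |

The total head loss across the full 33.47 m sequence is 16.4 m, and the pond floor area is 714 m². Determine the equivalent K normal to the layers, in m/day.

0.00405

Flow is perpendicular to layering, so the layers act in series and the equivalent K is the thickness-weighted harmonic mean.
Total thickness L = 7.61 + 6.33 + 9.43 + 10.1 = 33.47 m.
Σ(b_i/K_i) = 7.61/4.85 + 6.33/0.000768 + 9.43/742 + 10.1/0.759 = 8257 d.
K_eq = L / Σ(b_i/K_i) = 33.47 / 8257 = 0.004053 m/day.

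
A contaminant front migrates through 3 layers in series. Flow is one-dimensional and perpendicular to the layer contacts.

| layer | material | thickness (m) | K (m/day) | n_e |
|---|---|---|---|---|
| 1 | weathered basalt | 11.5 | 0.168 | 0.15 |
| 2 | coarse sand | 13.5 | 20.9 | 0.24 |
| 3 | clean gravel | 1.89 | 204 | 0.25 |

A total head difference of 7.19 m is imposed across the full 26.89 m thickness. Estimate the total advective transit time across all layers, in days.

52.3

With flow normal to the layers, continuity requires the same specific discharge q through every layer.
Σ(b_i/K_i) = 11.5/0.168 + 13.5/20.9 + 1.89/204 = 69.11 d.
q = Δh / Σ(b_i/K_i) = 7.19 / 69.11 = 0.1040 m/day.
In each layer the seepage velocity is v_i = q/n_i, so the layer transit time is t_i = b_i·n_i / q:
  layer 1 (weathered basalt): t_1 = 11.5 × 0.15 / 0.1040 = 16.58 d
  layer 2 (coarse sand): t_2 = 13.5 × 0.24 / 0.1040 = 31.14 d
  layer 3 (clean gravel): t_3 = 1.89 × 0.25 / 0.1040 = 4.541 d
Total t = Σ t_i = 52.26 days.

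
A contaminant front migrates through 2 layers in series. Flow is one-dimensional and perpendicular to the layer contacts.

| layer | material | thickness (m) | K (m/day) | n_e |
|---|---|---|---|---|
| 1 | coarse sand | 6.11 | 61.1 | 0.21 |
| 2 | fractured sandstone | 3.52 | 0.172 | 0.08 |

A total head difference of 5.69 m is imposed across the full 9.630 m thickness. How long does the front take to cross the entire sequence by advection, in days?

5.66

With flow normal to the layers, continuity requires the same specific discharge q through every layer.
Σ(b_i/K_i) = 6.11/61.1 + 3.52/0.172 = 20.57 d.
q = Δh / Σ(b_i/K_i) = 5.69 / 20.57 = 0.2767 m/day.
In each layer the seepage velocity is v_i = q/n_i, so the layer transit time is t_i = b_i·n_i / q:
  layer 1 (coarse sand): t_1 = 6.11 × 0.21 / 0.2767 = 4.637 d
  layer 2 (fractured sandstone): t_2 = 3.52 × 0.08 / 0.2767 = 1.018 d
Total t = Σ t_i = 5.655 days.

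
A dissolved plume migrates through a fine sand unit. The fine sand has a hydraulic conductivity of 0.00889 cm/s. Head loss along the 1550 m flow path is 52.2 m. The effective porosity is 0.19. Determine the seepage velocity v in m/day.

Convert K: 0.00889 cm/s × 864 = 7.681 m/day.
Hydraulic gradient i = Δh / L = 52.2 / 1550 = 0.03368.
Darcy flux q = K · i = 7.681 × 0.03368 = 0.2587 m/day.
Seepage velocity v = q / n_e = 0.2587 / 0.19 = 1.361 m/day.

1.36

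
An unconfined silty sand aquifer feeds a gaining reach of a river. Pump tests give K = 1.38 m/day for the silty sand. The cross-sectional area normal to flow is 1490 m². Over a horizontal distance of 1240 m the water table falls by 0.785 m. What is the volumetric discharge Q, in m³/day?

1.30

Hydraulic gradient i = Δh / L = 0.785 / 1240 = 0.0006331.
Darcy's law: Q = K · A · i = 1.380 × 1490 × 0.0006331 = 1.302 m³/day.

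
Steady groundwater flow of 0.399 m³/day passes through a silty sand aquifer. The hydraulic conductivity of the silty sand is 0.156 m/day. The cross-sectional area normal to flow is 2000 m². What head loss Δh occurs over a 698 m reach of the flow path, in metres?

0.893

From Q = K·A·i, i = Q / (K·A) = 0.399 / (0.1560 × 2000) = 0.001279.
Head loss Δh = i · L = 0.001279 × 698 = 0.8926 m.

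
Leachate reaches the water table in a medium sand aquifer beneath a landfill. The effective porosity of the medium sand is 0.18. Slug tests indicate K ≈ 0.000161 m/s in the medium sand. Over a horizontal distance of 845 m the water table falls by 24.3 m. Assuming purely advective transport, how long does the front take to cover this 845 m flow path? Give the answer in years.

Convert K: 0.000161 m/s × 86400 = 13.91 m/day.
Hydraulic gradient i = Δh / L = 24.3 / 845 = 0.02876.
Darcy flux q = K · i = 13.91 × 0.02876 = 0.4000 m/day.
Seepage velocity v = q / n_e = 0.4000 / 0.18 = 2.222 m/day.
Travel time t = L / v = 845 / 2.222 = 380.2 days = 1.041 years.

1.04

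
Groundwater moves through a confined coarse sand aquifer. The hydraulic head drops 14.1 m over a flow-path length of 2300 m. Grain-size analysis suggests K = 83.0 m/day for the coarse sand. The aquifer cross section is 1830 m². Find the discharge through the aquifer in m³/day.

931

Hydraulic gradient i = Δh / L = 14.1 / 2300 = 0.006130.
Darcy's law: Q = K · A · i = 83.00 × 1830 × 0.006130 = 931.2 m³/day.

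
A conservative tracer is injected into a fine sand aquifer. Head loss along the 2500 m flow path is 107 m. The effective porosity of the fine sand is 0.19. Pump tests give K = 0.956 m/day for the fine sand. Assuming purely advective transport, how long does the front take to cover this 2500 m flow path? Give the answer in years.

31.8

Hydraulic gradient i = Δh / L = 107 / 2500 = 0.04280.
Darcy flux q = K · i = 0.9560 × 0.04280 = 0.04092 m/day.
Seepage velocity v = q / n_e = 0.04092 / 0.19 = 0.2154 m/day.
Travel time t = L / v = 2500 / 0.2154 = 11609 days = 31.78 years.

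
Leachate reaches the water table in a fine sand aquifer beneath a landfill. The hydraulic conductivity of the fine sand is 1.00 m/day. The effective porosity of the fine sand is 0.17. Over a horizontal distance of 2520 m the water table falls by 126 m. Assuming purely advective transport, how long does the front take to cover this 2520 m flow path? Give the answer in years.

23.5

Hydraulic gradient i = Δh / L = 126 / 2520 = 0.05000.
Darcy flux q = K · i = 1.000 × 0.05000 = 0.05000 m/day.
Seepage velocity v = q / n_e = 0.05000 / 0.17 = 0.2941 m/day.
Travel time t = L / v = 2520 / 0.2941 = 8568 days = 23.46 years.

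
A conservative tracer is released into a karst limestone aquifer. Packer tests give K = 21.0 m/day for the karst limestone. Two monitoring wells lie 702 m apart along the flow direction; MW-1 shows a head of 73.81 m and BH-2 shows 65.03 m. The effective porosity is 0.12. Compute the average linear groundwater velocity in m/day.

Hydraulic gradient i = (73.81 − 65.03) / 702 = 8.78 / 702 = 0.01251.
Darcy flux q = K · i = 21.00 × 0.01251 = 0.2626 m/day.
Seepage velocity v = q / n_e = 0.2626 / 0.12 = 2.189 m/day.

2.19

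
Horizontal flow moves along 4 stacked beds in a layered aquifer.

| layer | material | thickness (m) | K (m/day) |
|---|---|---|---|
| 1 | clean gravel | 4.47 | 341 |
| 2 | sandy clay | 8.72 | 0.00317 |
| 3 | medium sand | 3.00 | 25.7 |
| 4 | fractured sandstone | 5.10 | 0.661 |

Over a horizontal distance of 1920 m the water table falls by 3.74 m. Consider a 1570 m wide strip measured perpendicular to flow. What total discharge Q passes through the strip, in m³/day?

Flow is parallel to layering, so each bed carries its own Darcy discharge and the transmissivities add.
Σ(K_i·b_i) = 341×4.47 + 0.00317×8.72 + 25.7×3.00 + 0.661×5.10 = 1605 m²/day.
Hydraulic gradient i = Δh / L = 3.74 / 1920 = 0.001948.
Q = Σ(K_i·b_i) · W · i = 1605 × 1570 × 0.001948 = 4908 m³/day.

4910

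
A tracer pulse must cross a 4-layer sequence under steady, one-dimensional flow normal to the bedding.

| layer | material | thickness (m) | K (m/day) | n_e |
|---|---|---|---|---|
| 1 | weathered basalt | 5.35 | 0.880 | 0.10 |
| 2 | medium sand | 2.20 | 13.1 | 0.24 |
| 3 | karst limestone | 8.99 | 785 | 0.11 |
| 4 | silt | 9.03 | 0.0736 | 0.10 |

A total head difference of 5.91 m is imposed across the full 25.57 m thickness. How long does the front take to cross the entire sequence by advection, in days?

64.5

With flow normal to the layers, continuity requires the same specific discharge q through every layer.
Σ(b_i/K_i) = 5.35/0.880 + 2.20/13.1 + 8.99/785 + 9.03/0.0736 = 128.9 d.
q = Δh / Σ(b_i/K_i) = 5.91 / 128.9 = 0.04583 m/day.
In each layer the seepage velocity is v_i = q/n_i, so the layer transit time is t_i = b_i·n_i / q:
  layer 1 (weathered basalt): t_1 = 5.35 × 0.10 / 0.04583 = 11.67 d
  layer 2 (medium sand): t_2 = 2.20 × 0.24 / 0.04583 = 11.52 d
  layer 3 (karst limestone): t_3 = 8.99 × 0.11 / 0.04583 = 21.58 d
  layer 4 (silt): t_4 = 9.03 × 0.10 / 0.04583 = 19.70 d
Total t = Σ t_i = 64.47 days.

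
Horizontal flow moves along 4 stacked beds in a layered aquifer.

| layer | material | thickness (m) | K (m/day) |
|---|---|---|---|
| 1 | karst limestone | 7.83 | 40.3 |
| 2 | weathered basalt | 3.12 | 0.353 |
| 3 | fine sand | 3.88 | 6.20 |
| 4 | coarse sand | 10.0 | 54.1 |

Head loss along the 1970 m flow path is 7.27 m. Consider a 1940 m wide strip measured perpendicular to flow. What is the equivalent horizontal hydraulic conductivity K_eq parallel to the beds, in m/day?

Flow is parallel to layering, so each bed carries its own Darcy discharge and the transmissivities add.
Σ(K_i·b_i) = 40.3×7.83 + 0.353×3.12 + 6.20×3.88 + 54.1×10.0 = 881.7 m²/day.
Total thickness b = 24.83 m, so K_eq = Σ(K_i·b_i)/b = 35.51 m/day.

35.5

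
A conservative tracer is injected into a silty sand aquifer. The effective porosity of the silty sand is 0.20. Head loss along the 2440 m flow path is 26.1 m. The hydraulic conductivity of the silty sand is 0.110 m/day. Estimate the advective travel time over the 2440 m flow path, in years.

1140

Hydraulic gradient i = Δh / L = 26.1 / 2440 = 0.01070.
Darcy flux q = K · i = 0.1100 × 0.01070 = 0.001177 m/day.
Seepage velocity v = q / n_e = 0.001177 / 0.20 = 0.005883 m/day.
Travel time t = L / v = 2440 / 0.005883 = 4.147e+05 days = 1135 years.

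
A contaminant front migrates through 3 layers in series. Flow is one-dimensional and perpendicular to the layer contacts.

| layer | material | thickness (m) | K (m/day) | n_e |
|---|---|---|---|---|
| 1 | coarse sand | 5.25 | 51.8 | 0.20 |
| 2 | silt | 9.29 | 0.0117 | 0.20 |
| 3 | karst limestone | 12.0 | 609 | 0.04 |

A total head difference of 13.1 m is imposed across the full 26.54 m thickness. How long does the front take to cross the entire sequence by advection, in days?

205

With flow normal to the layers, continuity requires the same specific discharge q through every layer.
Σ(b_i/K_i) = 5.25/51.8 + 9.29/0.0117 + 12.0/609 = 794.1 d.
q = Δh / Σ(b_i/K_i) = 13.1 / 794.1 = 0.01650 m/day.
In each layer the seepage velocity is v_i = q/n_i, so the layer transit time is t_i = b_i·n_i / q:
  layer 1 (coarse sand): t_1 = 5.25 × 0.20 / 0.01650 = 63.65 d
  layer 2 (silt): t_2 = 9.29 × 0.20 / 0.01650 = 112.6 d
  layer 3 (karst limestone): t_3 = 12.0 × 0.04 / 0.01650 = 29.10 d
Total t = Σ t_i = 205.4 days.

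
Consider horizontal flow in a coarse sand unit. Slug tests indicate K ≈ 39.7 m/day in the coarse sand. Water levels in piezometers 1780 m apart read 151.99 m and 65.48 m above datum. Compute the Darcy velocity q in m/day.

Hydraulic gradient i = (151.99 − 65.48) / 1780 = 86.51 / 1780 = 0.04860.
Specific discharge q = K · i = 39.70 × 0.04860 = 1.929 m/day.

1.93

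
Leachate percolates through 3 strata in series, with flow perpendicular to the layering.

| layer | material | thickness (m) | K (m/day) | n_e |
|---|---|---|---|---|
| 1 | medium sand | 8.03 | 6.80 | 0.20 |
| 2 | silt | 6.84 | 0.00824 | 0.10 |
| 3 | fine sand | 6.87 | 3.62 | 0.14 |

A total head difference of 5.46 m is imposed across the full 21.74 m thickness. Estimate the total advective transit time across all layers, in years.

With flow normal to the layers, continuity requires the same specific discharge q through every layer.
Σ(b_i/K_i) = 8.03/6.80 + 6.84/0.00824 + 6.87/3.62 = 833.2 d.
q = Δh / Σ(b_i/K_i) = 5.46 / 833.2 = 0.006553 m/day.
In each layer the seepage velocity is v_i = q/n_i, so the layer transit time is t_i = b_i·n_i / q:
  layer 1 (medium sand): t_1 = 8.03 × 0.20 / 0.006553 = 245.1 d
  layer 2 (silt): t_2 = 6.84 × 0.10 / 0.006553 = 104.4 d
  layer 3 (fine sand): t_3 = 6.87 × 0.14 / 0.006553 = 146.8 d
Total t = Σ t_i = 496.2 days = 1.359 years.

1.36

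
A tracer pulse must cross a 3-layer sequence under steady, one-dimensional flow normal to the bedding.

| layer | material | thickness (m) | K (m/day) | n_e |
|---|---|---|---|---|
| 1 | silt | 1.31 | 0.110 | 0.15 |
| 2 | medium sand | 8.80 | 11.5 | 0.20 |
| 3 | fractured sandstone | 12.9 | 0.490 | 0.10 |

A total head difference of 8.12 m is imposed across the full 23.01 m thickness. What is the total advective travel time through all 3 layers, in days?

15.6

With flow normal to the layers, continuity requires the same specific discharge q through every layer.
Σ(b_i/K_i) = 1.31/0.110 + 8.80/11.5 + 12.9/0.490 = 39.00 d.
q = Δh / Σ(b_i/K_i) = 8.12 / 39.00 = 0.2082 m/day.
In each layer the seepage velocity is v_i = q/n_i, so the layer transit time is t_i = b_i·n_i / q:
  layer 1 (silt): t_1 = 1.31 × 0.15 / 0.2082 = 0.9438 d
  layer 2 (medium sand): t_2 = 8.80 × 0.20 / 0.2082 = 8.453 d
  layer 3 (fractured sandstone): t_3 = 12.9 × 0.10 / 0.2082 = 6.196 d
Total t = Σ t_i = 15.59 days.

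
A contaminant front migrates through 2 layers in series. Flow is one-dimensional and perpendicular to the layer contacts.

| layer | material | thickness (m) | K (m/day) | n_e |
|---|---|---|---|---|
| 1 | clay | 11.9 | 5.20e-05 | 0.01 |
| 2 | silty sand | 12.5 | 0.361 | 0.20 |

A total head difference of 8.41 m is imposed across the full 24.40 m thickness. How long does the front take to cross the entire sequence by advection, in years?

195

With flow normal to the layers, continuity requires the same specific discharge q through every layer.
Σ(b_i/K_i) = 11.9/5.20e-05 + 12.5/0.361 = 2.289e+05 d.
q = Δh / Σ(b_i/K_i) = 8.41 / 2.289e+05 = 3.674e-05 m/day.
In each layer the seepage velocity is v_i = q/n_i, so the layer transit time is t_i = b_i·n_i / q:
  layer 1 (clay): t_1 = 11.9 × 0.01 / 3.674e-05 = 3239 d
  layer 2 (silty sand): t_2 = 12.5 × 0.20 / 3.674e-05 = 68038 d
Total t = Σ t_i = 71277 days = 195.1 years.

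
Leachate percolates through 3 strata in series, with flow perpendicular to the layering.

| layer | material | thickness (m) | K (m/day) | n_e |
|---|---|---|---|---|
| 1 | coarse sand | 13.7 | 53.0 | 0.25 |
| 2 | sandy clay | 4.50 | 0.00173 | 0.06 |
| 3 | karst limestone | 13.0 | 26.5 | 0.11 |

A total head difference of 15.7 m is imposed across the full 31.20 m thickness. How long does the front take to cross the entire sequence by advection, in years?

With flow normal to the layers, continuity requires the same specific discharge q through every layer.
Σ(b_i/K_i) = 13.7/53.0 + 4.50/0.00173 + 13.0/26.5 = 2602 d.
q = Δh / Σ(b_i/K_i) = 15.7 / 2602 = 0.006034 m/day.
In each layer the seepage velocity is v_i = q/n_i, so the layer transit time is t_i = b_i·n_i / q:
  layer 1 (coarse sand): t_1 = 13.7 × 0.25 / 0.006034 = 567.6 d
  layer 2 (sandy clay): t_2 = 4.50 × 0.06 / 0.006034 = 44.75 d
  layer 3 (karst limestone): t_3 = 13.0 × 0.11 / 0.006034 = 237.0 d
Total t = Σ t_i = 849.3 days = 2.325 years.

2.33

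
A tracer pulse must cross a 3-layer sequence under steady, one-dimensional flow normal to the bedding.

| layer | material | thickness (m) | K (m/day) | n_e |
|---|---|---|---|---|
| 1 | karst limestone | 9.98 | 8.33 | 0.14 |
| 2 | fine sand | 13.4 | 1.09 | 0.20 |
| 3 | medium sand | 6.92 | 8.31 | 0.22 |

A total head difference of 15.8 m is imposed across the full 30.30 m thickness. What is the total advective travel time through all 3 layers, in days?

5.08

With flow normal to the layers, continuity requires the same specific discharge q through every layer.
Σ(b_i/K_i) = 9.98/8.33 + 13.4/1.09 + 6.92/8.31 = 14.32 d.
q = Δh / Σ(b_i/K_i) = 15.8 / 14.32 = 1.103 m/day.
In each layer the seepage velocity is v_i = q/n_i, so the layer transit time is t_i = b_i·n_i / q:
  layer 1 (karst limestone): t_1 = 9.98 × 0.14 / 1.103 = 1.267 d
  layer 2 (fine sand): t_2 = 13.4 × 0.20 / 1.103 = 2.430 d
  layer 3 (medium sand): t_3 = 6.92 × 0.22 / 1.103 = 1.380 d
Total t = Σ t_i = 5.077 days.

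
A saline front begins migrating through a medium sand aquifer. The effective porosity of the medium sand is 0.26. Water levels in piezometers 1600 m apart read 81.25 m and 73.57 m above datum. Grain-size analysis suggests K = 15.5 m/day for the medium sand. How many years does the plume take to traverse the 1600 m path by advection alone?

Hydraulic gradient i = (81.25 − 73.57) / 1600 = 7.68 / 1600 = 0.004800.
Darcy flux q = K · i = 15.50 × 0.004800 = 0.07440 m/day.
Seepage velocity v = q / n_e = 0.07440 / 0.26 = 0.2862 m/day.
Travel time t = L / v = 1600 / 0.2862 = 5591 days = 15.31 years.

15.3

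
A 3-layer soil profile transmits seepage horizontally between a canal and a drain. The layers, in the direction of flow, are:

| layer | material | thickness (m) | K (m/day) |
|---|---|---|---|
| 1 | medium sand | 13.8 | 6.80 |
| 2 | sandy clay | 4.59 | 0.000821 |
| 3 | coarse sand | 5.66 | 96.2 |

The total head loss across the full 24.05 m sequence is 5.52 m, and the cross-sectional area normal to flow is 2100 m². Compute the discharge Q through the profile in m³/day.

2.07

Flow is perpendicular to layering, so the layers act in series and the equivalent K is the thickness-weighted harmonic mean.
Total thickness L = 13.8 + 4.59 + 5.66 = 24.05 m.
Σ(b_i/K_i) = 13.8/6.80 + 4.59/0.000821 + 5.66/96.2 = 5593 d.
K_eq = L / Σ(b_i/K_i) = 24.05 / 5593 = 0.004300 m/day.
Q = K_eq · A · (Δh/L) = 0.004300 × 2100 × (5.52/24.05) = 2.073 m³/day.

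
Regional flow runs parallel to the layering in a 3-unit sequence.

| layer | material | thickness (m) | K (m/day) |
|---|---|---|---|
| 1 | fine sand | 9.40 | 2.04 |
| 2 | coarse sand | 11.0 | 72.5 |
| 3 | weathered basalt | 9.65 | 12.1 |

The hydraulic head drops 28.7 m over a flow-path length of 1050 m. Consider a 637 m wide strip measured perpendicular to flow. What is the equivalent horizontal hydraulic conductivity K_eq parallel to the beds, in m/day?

31.1

Flow is parallel to layering, so each bed carries its own Darcy discharge and the transmissivities add.
Σ(K_i·b_i) = 2.04×9.40 + 72.5×11.0 + 12.1×9.65 = 933.4 m²/day.
Total thickness b = 30.05 m, so K_eq = Σ(K_i·b_i)/b = 31.06 m/day.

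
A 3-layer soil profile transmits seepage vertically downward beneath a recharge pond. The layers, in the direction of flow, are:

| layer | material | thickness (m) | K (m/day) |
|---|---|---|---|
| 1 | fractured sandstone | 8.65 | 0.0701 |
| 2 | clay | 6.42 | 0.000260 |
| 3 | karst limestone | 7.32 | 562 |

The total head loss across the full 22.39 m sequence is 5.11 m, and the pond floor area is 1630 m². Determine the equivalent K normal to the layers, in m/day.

Flow is perpendicular to layering, so the layers act in series and the equivalent K is the thickness-weighted harmonic mean.
Total thickness L = 8.65 + 6.42 + 7.32 = 22.39 m.
Σ(b_i/K_i) = 8.65/0.0701 + 6.42/0.000260 + 7.32/562 = 24816 d.
K_eq = L / Σ(b_i/K_i) = 22.39 / 24816 = 0.0009023 m/day.

0.000902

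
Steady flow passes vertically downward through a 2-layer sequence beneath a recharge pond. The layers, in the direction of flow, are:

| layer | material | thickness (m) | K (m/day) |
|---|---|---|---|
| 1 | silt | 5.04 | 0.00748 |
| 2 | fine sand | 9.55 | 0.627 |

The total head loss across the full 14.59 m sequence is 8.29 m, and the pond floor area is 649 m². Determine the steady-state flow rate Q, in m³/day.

Flow is perpendicular to layering, so the layers act in series and the equivalent K is the thickness-weighted harmonic mean.
Total thickness L = 5.04 + 9.55 = 14.59 m.
Σ(b_i/K_i) = 5.04/0.00748 + 9.55/0.627 = 689.0 d.
K_eq = L / Σ(b_i/K_i) = 14.59 / 689.0 = 0.02117 m/day.
Q = K_eq · A · (Δh/L) = 0.02117 × 649 × (8.29/14.59) = 7.808 m³/day.

7.81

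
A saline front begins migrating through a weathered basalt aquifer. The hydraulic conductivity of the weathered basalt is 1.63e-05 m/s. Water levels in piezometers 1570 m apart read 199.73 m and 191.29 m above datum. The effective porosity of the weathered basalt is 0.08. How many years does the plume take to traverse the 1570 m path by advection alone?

45.4

Convert K: 1.63e-05 m/s × 86400 = 1.408 m/day.
Hydraulic gradient i = (199.73 − 191.29) / 1570 = 8.44 / 1570 = 0.005376.
Darcy flux q = K · i = 1.408 × 0.005376 = 0.007571 m/day.
Seepage velocity v = q / n_e = 0.007571 / 0.08 = 0.09464 m/day.
Travel time t = L / v = 1570 / 0.09464 = 16590 days = 45.42 years.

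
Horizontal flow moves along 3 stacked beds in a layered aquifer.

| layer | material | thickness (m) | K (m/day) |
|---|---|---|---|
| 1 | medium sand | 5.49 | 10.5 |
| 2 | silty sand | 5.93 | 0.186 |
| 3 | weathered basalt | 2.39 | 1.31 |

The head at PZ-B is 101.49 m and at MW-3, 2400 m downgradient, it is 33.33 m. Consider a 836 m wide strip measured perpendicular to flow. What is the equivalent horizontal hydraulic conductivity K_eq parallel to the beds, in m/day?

Flow is parallel to layering, so each bed carries its own Darcy discharge and the transmissivities add.
Σ(K_i·b_i) = 10.5×5.49 + 0.186×5.93 + 1.31×2.39 = 61.88 m²/day.
Total thickness b = 13.81 m, so K_eq = Σ(K_i·b_i)/b = 4.481 m/day.

4.48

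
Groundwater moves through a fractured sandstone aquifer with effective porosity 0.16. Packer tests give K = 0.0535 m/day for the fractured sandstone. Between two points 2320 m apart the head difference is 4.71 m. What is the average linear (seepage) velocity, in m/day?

0.000679

Hydraulic gradient i = Δh / L = 4.71 / 2320 = 0.002030.
Darcy flux q = K · i = 0.05350 × 0.002030 = 0.0001086 m/day.
Seepage velocity v = q / n_e = 0.0001086 / 0.16 = 0.0006788 m/day.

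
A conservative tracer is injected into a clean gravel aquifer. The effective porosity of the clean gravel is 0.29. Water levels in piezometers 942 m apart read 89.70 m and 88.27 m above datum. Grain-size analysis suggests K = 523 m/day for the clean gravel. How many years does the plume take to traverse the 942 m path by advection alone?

Hydraulic gradient i = (89.70 − 88.27) / 942 = 1.43 / 942 = 0.001518.
Darcy flux q = K · i = 523.0 × 0.001518 = 0.7939 m/day.
Seepage velocity v = q / n_e = 0.7939 / 0.29 = 2.738 m/day.
Travel time t = L / v = 942 / 2.738 = 344.1 days = 0.9420 years.

0.942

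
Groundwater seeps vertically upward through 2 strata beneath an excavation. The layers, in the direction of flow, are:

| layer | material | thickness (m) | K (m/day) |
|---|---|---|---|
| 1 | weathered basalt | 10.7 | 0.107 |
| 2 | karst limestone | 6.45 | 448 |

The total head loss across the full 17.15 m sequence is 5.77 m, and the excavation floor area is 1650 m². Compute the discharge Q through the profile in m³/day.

95.2

Flow is perpendicular to layering, so the layers act in series and the equivalent K is the thickness-weighted harmonic mean.
Total thickness L = 10.7 + 6.45 = 17.15 m.
Σ(b_i/K_i) = 10.7/0.107 + 6.45/448 = 100.0 d.
K_eq = L / Σ(b_i/K_i) = 17.15 / 100.0 = 0.1715 m/day.
Q = K_eq · A · (Δh/L) = 0.1715 × 1650 × (5.77/17.15) = 95.19 m³/day.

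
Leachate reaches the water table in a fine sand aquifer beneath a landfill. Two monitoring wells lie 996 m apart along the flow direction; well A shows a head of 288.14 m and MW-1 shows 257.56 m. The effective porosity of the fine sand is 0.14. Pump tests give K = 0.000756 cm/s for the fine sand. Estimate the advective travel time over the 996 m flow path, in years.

Convert K: 0.000756 cm/s × 864 = 0.6532 m/day.
Hydraulic gradient i = (288.14 − 257.56) / 996 = 30.58 / 996 = 0.03070.
Darcy flux q = K · i = 0.6532 × 0.03070 = 0.02005 m/day.
Seepage velocity v = q / n_e = 0.02005 / 0.14 = 0.1432 m/day.
Travel time t = L / v = 996 / 0.1432 = 6953 days = 19.04 years.

19.0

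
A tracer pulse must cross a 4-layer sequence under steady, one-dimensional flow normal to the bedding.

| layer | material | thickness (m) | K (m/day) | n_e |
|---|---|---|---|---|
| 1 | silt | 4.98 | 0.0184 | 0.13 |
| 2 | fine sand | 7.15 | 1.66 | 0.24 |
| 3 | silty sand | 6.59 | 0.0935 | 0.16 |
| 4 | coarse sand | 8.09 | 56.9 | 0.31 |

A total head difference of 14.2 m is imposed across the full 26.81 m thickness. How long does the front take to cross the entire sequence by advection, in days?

144

With flow normal to the layers, continuity requires the same specific discharge q through every layer.
Σ(b_i/K_i) = 4.98/0.0184 + 7.15/1.66 + 6.59/0.0935 + 8.09/56.9 = 345.6 d.
q = Δh / Σ(b_i/K_i) = 14.2 / 345.6 = 0.04109 m/day.
In each layer the seepage velocity is v_i = q/n_i, so the layer transit time is t_i = b_i·n_i / q:
  layer 1 (silt): t_1 = 4.98 × 0.13 / 0.04109 = 15.76 d
  layer 2 (fine sand): t_2 = 7.15 × 0.24 / 0.04109 = 41.76 d
  layer 3 (silty sand): t_3 = 6.59 × 0.16 / 0.04109 = 25.66 d
  layer 4 (coarse sand): t_4 = 8.09 × 0.31 / 0.04109 = 61.03 d
Total t = Σ t_i = 144.2 days.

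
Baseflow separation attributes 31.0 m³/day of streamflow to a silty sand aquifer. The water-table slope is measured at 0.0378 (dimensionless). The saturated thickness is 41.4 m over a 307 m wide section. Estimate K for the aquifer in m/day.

0.0645

Cross-sectional area A = 307 × 41.4 = 12710 m².
Hydraulic gradient i = 0.0378.
From Q = K·A·i, K = Q / (A·i) = 31.0 / (12710 × 0.03780) = 0.06453 m/day.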